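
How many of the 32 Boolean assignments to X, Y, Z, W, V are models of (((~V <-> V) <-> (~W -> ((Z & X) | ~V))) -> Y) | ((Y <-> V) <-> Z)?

31

Initial set: {T ((((~V <-> V) <-> (~W -> ((Z & X) | ~V))) -> Y) | ((Y <-> V) <-> Z))}.
T ((((~V <-> V) <-> (~W -> ((Z & X) | ~V))) -> Y) | ((Y <-> V) <-> Z)): β-rule — branch into T (((~V <-> V) <-> (~W -> ((Z & X) | ~V))) -> Y)  //  T ((Y <-> V) <-> Z).
  branch 1 (add T (((~V <-> V) <-> (~W -> ((Z & X) | ~V))) -> Y)):
    T (((~V <-> V) <-> (~W -> ((Z & X) | ~V))) -> Y): β-rule — branch into F ((~V <-> V) <-> (~W -> ((Z & X) | ~V)))  //  T Y.
      branch 1.1 (add F ((~V <-> V) <-> (~W -> ((Z & X) | ~V)))):
        F ((~V <-> V) <-> (~W -> ((Z & X) | ~V))): β-rule — branch into T (~V <-> V), F (~W -> ((Z & X) | ~V))  //  F (~V <-> V), T (~W -> ((Z & X) | ~V)).
          branch 1.1.1 (add T (~V <-> V), F (~W -> ((Z & X) | ~V))):
            F (~W -> ((Z & X) | ~V)): α-rule — add T ~W, F ((Z & X) | ~V).
            F ((Z & X) | ~V): α-rule — add F (Z & X), F ~V.
            T (~V <-> V): β-rule — branch into T ~V, T V  //  F ~V, F V.
              branch 1.1.1.1 (add T ~V, T V):
                × closes — contains both V and ~V.
              branch 1.1.1.2 (add F ~V, F V):
                × closes — contains both V and ~V.
          branch 1.1.2 (add F (~V <-> V), T (~W -> ((Z & X) | ~V))):
            F (~V <-> V): β-rule — branch into T ~V, F V  //  F ~V, T V.
              branch 1.1.2.1 (add T ~V, F V):
                T (~W -> ((Z & X) | ~V)): β-rule — branch into F ~W  //  T ((Z & X) | ~V).
                  branch 1.1.2.1.1 (add F ~W):
                    ○ open, literals {V=F, W=T}.
                  branch 1.1.2.1.2 (add T ((Z & X) | ~V)):
                    T ((Z & X) | ~V): β-rule — branch into T (Z & X)  //  T ~V.
                      branch 1.1.2.1.2.1 (add T (Z & X)):
                        T (Z & X): α-rule — add T Z, T X.
                        ○ open, literals {V=F, X=T, Z=T}.
                      branch 1.1.2.1.2.2 (add T ~V):
                        ○ open, literals {V=F}.
              branch 1.1.2.2 (add F ~V, T V):
                T (~W -> ((Z & X) | ~V)): β-rule — branch into F ~W  //  T ((Z & X) | ~V).
                  branch 1.1.2.2.1 (add F ~W):
                    ○ open, literals {V=T, W=T}.
                  branch 1.1.2.2.2 (add T ((Z & X) | ~V)):
                    T ((Z & X) | ~V): β-rule — branch into T (Z & X)  //  T ~V.
                      branch 1.1.2.2.2.1 (add T (Z & X)):
                        T (Z & X): α-rule — add T Z, T X.
                        ○ open, literals {V=T, X=T, Z=T}.
                      branch 1.1.2.2.2.2 (add T ~V):
                        × closes — contains both V and ~V.
      branch 1.2 (add T Y):
        ○ open, literals {Y=T}.
  branch 2 (add T ((Y <-> V) <-> Z)):
    T ((Y <-> V) <-> Z): β-rule — branch into T (Y <-> V), T Z  //  F (Y <-> V), F Z.
      branch 2.1 (add T (Y <-> V), T Z):
        T (Y <-> V): β-rule — branch into T Y, T V  //  F Y, F V.
          branch 2.1.1 (add T Y, T V):
            ○ open, literals {V=T, Y=T, Z=T}.
          branch 2.1.2 (add F Y, F V):
            ○ open, literals {V=F, Y=F, Z=T}.
      branch 2.2 (add F (Y <-> V), F Z):
        F (Y <-> V): β-rule — branch into T Y, F V  //  F Y, T V.
          branch 2.2.1 (add T Y, F V):
            ○ open, literals {V=F, Y=T, Z=F}.
          branch 2.2.2 (add F Y, T V):
            ○ open, literals {V=T, Y=F, Z=F}.
3 branches closed, 10 open.
Each open branch fixes some atoms; the unmentioned ones are free. Counting distinct full assignments: branch {V=F, W=T} (X, Y, Z) contributes 8 new; branch {V=F, X=T, Z=T} (Y, W) contributes 2 new; branch {V=F} (X, Y, Z, W) contributes 6 new; branch {V=T, W=T} (X, Y, Z) contributes 8 new; branch {V=T, X=T, Z=T} (Y, W) contributes 2 new; branch {Y=T} (X, Z, W, V) contributes 3 new; branch {V=T, Y=T, Z=T} (X, W) contributes 0 new; branch {V=F, Y=F, Z=T} (X, W) contributes 0 new; branch {V=F, Y=T, Z=F} (X, W) contributes 0 new; branch {V=T, Y=F, Z=F} (X, W) contributes 2 new. Total: 31.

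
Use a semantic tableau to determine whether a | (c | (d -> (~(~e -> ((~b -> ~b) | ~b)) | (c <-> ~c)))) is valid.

Not valid

Assume the negation and expand:
Initial set: {~(a | (c | (d -> (~(~e -> ((~b -> ~b) | ~b)) | (c <-> ~c)))))}.
~(a | (c | (d -> (~(~e -> ((~b -> ~b) | ~b)) | (c <-> ~c))))): α-rule — add ~a, ~(c | (d -> (~(~e -> ((~b -> ~b) | ~b)) | (c <-> ~c)))).
~(c | (d -> (~(~e -> ((~b -> ~b) | ~b)) | (c <-> ~c)))): α-rule — add ~c, ~(d -> (~(~e -> ((~b -> ~b) | ~b)) | (c <-> ~c))).
~(d -> (~(~e -> ((~b -> ~b) | ~b)) | (c <-> ~c))): α-rule — add d, ~(~(~e -> ((~b -> ~b) | ~b)) | (c <-> ~c)).
~(~(~e -> ((~b -> ~b) | ~b)) | (c <-> ~c)): α-rule — add ~~(~e -> ((~b -> ~b) | ~b)), ~(c <-> ~c).
~~(~e -> ((~b -> ~b) | ~b)): β-rule — branch into ~~e  //  ((~b -> ~b) | ~b).
  branch 1 (add ~~e):
    ~(c <-> ~c): β-rule — branch into c, ~~c  //  ~c, ~c.
      branch 1.1 (add c, ~~c):
        × closes — contains both c and ~c.
      branch 1.2 (add ~c, ~c):
        ○ open, literals {a=false, c=false, d=true, e=true}.
  branch 2 (add ((~b -> ~b) | ~b)):
    ~(c <-> ~c): β-rule — branch into c, ~~c  //  ~c, ~c.
      branch 2.1 (add c, ~~c):
        × closes — contains both c and ~c.
      branch 2.2 (add ~c, ~c):
        ((~b -> ~b) | ~b): β-rule — branch into (~b -> ~b)  //  ~b.
          branch 2.2.1 (add (~b -> ~b)):
            (~b -> ~b): β-rule — branch into ~~b  //  ~b.
              branch 2.2.1.1 (add ~~b):
                ○ open, literals {a=false, b=true, c=false, d=true}.
              branch 2.2.1.2 (add ~b):
                ○ open, literals {a=false, b=false, c=false, d=true}.
          branch 2.2.2 (add ~b):
            ○ open, literals {a=false, b=false, c=false, d=true}.
2 branches closed, 4 open.
An open branch gives a countermodel: a=false, c=false, d=true, e=true (unmentioned atoms arbitrary); under it the original formula is false.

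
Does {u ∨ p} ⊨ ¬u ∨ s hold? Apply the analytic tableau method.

Initial set: {(u ∨ p); ¬(¬u ∨ s)}.
¬(¬u ∨ s): α-rule — add ¬¬u, ¬s.
(u ∨ p): β-rule — branch into u  //  p.
  branch 1 (add u):
    ○ open, literals {s=F, u=T}.
  branch 2 (add p):
    ○ open, literals {p=T, s=F, u=T}.
0 branches closed, 2 open.
An open branch gives a countermodel: s=F, u=T (unmentioned atoms arbitrary); the premises hold there but the conclusion fails.

No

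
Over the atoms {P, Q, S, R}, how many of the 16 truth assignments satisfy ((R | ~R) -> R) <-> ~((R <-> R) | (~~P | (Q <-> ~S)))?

8

Initial set: {(((R | ~R) -> R) <-> ~((R <-> R) | (~~P | (Q <-> ~S))))}.
(((R | ~R) -> R) <-> ~((R <-> R) | (~~P | (Q <-> ~S)))): β-rule — branch into ((R | ~R) -> R), ~((R <-> R) | (~~P | (Q <-> ~S)))  //  ~((R | ~R) -> R), ~~((R <-> R) | (~~P | (Q <-> ~S))).
  branch 1 (add ((R | ~R) -> R), ~((R <-> R) | (~~P | (Q <-> ~S)))):
    ~((R <-> R) | (~~P | (Q <-> ~S))): α-rule — add ~(R <-> R), ~(~~P | (Q <-> ~S)).
    ~(~~P | (Q <-> ~S)): α-rule — add ~~~P, ~(Q <-> ~S).
    ~~~P: drop double negation, giving ~P.
    ((R | ~R) -> R): β-rule — branch into ~(R | ~R)  //  R.
      branch 1.1 (add ~(R | ~R)):
        ~(R | ~R): α-rule — add ~R, ~~R.
        × closes — contains both R and ~R.
      branch 1.2 (add R):
        ~(R <-> R): β-rule — branch into R, ~R  //  ~R, R.
          branch 1.2.1 (add R, ~R):
            × closes — contains both R and ~R.
          branch 1.2.2 (add ~R, R):
            × closes — contains both R and ~R.
  branch 2 (add ~((R | ~R) -> R), ~~((R <-> R) | (~~P | (Q <-> ~S)))):
    ~((R | ~R) -> R): α-rule — add (R | ~R), ~R.
    ~~((R <-> R) | (~~P | (Q <-> ~S))): β-rule — branch into (R <-> R)  //  (~~P | (Q <-> ~S)).
      branch 2.1 (add (R <-> R)):
        (R | ~R): β-rule — branch into R  //  ~R.
          branch 2.1.1 (add R):
            × closes — contains both R and ~R.
          branch 2.1.2 (add ~R):
            (R <-> R): β-rule — branch into R, R  //  ~R, ~R.
              branch 2.1.2.1 (add R, R):
                × closes — contains both R and ~R.
              branch 2.1.2.2 (add ~R, ~R):
                ○ open, literals {R=F}.
      branch 2.2 (add (~~P | (Q <-> ~S))):
        (R | ~R): β-rule — branch into R  //  ~R.
          branch 2.2.1 (add R):
            × closes — contains both R and ~R.
          branch 2.2.2 (add ~R):
            (~~P | (Q <-> ~S)): β-rule — branch into ~~P  //  (Q <-> ~S).
              branch 2.2.2.1 (add ~~P):
                ~~P: drop double negation, giving P.
                ○ open, literals {P=T, R=F}.
              branch 2.2.2.2 (add (Q <-> ~S)):
                (Q <-> ~S): β-rule — branch into Q, ~S  //  ~Q, ~~S.
                  branch 2.2.2.2.1 (add Q, ~S):
                    ○ open, literals {Q=T, R=F, S=F}.
                  branch 2.2.2.2.2 (add ~Q, ~~S):
                    ○ open, literals {Q=F, R=F, S=T}.
6 branches closed, 4 open.
Each open branch fixes some atoms; the unmentioned ones are free. Counting distinct full assignments: branch {R=F} (P, Q, S) contributes 8 new; branch {P=T, R=F} (Q, S) contributes 0 new; branch {Q=T, R=F, S=F} (P) contributes 0 new; branch {Q=F, R=F, S=T} (P) contributes 0 new. Total: 8.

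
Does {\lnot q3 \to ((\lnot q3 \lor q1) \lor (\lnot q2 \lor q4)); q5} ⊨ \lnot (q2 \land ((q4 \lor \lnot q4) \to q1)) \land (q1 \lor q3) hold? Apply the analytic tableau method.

No

Initial set: {(\lnot q3 \to ((\lnot q3 \lor q1) \lor (\lnot q2 \lor q4))); q5; \lnot (\lnot (q2 \land ((q4 \lor \lnot q4) \to q1)) \land (q1 \lor q3))}.
(\lnot q3 \to ((\lnot q3 \lor q1) \lor (\lnot q2 \lor q4))): β-rule — branch into \lnot \lnot q3  //  ((\lnot q3 \lor q1) \lor (\lnot q2 \lor q4)).
  branch 1 (add \lnot \lnot q3):
    \lnot (\lnot (q2 \land ((q4 \lor \lnot q4) \to q1)) \land (q1 \lor q3)): β-rule — branch into \lnot \lnot (q2 \land ((q4 \lor \lnot q4) \to q1))  //  \lnot (q1 \lor q3).
      branch 1.1 (add \lnot \lnot (q2 \land ((q4 \lor \lnot q4) \to q1))):
        \lnot \lnot (q2 \land ((q4 \lor \lnot q4) \to q1)): α-rule — add q2, ((q4 \lor \lnot q4) \to q1).
        ((q4 \lor \lnot q4) \to q1): β-rule — branch into \lnot (q4 \lor \lnot q4)  //  q1.
          branch 1.1.1 (add \lnot (q4 \lor \lnot q4)):
            \lnot (q4 \lor \lnot q4): α-rule — add \lnot q4, \lnot \lnot q4.
            × closes — contains both q4 and \lnot q4.
          branch 1.1.2 (add q1):
            ○ open, literals {q1=T, q2=T, q3=T, q5=T}.
      branch 1.2 (add \lnot (q1 \lor q3)):
        \lnot (q1 \lor q3): α-rule — add \lnot q1, \lnot q3.
        × closes — contains both q3 and \lnot q3.
  branch 2 (add ((\lnot q3 \lor q1) \lor (\lnot q2 \lor q4))):
    \lnot (\lnot (q2 \land ((q4 \lor \lnot q4) \to q1)) \land (q1 \lor q3)): β-rule — branch into \lnot \lnot (q2 \land ((q4 \lor \lnot q4) \to q1))  //  \lnot (q1 \lor q3).
      branch 2.1 (add \lnot \lnot (q2 \land ((q4 \lor \lnot q4) \to q1))):
        \lnot \lnot (q2 \land ((q4 \lor \lnot q4) \to q1)): α-rule — add q2, ((q4 \lor \lnot q4) \to q1).
        ((\lnot q3 \lor q1) \lor (\lnot q2 \lor q4)): β-rule — branch into (\lnot q3 \lor q1)  //  (\lnot q2 \lor q4).
          branch 2.1.1 (add (\lnot q3 \lor q1)):
            ((q4 \lor \lnot q4) \to q1): β-rule — branch into \lnot (q4 \lor \lnot q4)  //  q1.
              branch 2.1.1.1 (add \lnot (q4 \lor \lnot q4)):
                \lnot (q4 \lor \lnot q4): α-rule — add \lnot q4, \lnot \lnot q4.
                × closes — contains both q4 and \lnot q4.
              branch 2.1.1.2 (add q1):
                (\lnot q3 \lor q1): β-rule — branch into \lnot q3  //  q1.
                  branch 2.1.1.2.1 (add \lnot q3):
                    ○ open, literals {q1=T, q2=T, q3=F, q5=T}.
                  branch 2.1.1.2.2 (add q1):
                    ○ open, literals {q1=T, q2=T, q5=T}.
          branch 2.1.2 (add (\lnot q2 \lor q4)):
            ((q4 \lor \lnot q4) \to q1): β-rule — branch into \lnot (q4 \lor \lnot q4)  //  q1.
              branch 2.1.2.1 (add \lnot (q4 \lor \lnot q4)):
                \lnot (q4 \lor \lnot q4): α-rule — add \lnot q4, \lnot \lnot q4.
                × closes — contains both q4 and \lnot q4.
              branch 2.1.2.2 (add q1):
                (\lnot q2 \lor q4): β-rule — branch into \lnot q2  //  q4.
                  branch 2.1.2.2.1 (add \lnot q2):
                    × closes — contains both q2 and \lnot q2.
                  branch 2.1.2.2.2 (add q4):
                    ○ open, literals {q1=T, q2=T, q4=T, q5=T}.
      branch 2.2 (add \lnot (q1 \lor q3)):
        \lnot (q1 \lor q3): α-rule — add \lnot q1, \lnot q3.
        ((\lnot q3 \lor q1) \lor (\lnot q2 \lor q4)): β-rule — branch into (\lnot q3 \lor q1)  //  (\lnot q2 \lor q4).
          branch 2.2.1 (add (\lnot q3 \lor q1)):
            (\lnot q3 \lor q1): β-rule — branch into \lnot q3  //  q1.
              branch 2.2.1.1 (add \lnot q3):
                ○ open, literals {q1=F, q3=F, q5=T}.
              branch 2.2.1.2 (add q1):
                × closes — contains both q1 and \lnot q1.
          branch 2.2.2 (add (\lnot q2 \lor q4)):
            (\lnot q2 \lor q4): β-rule — branch into \lnot q2  //  q4.
              branch 2.2.2.1 (add \lnot q2):
                ○ open, literals {q1=F, q2=F, q3=F, q5=T}.
              branch 2.2.2.2 (add q4):
                ○ open, literals {q1=F, q3=F, q4=T, q5=T}.
6 branches closed, 7 open.
An open branch gives a countermodel: q1=T, q2=T, q3=T, q5=T (unmentioned atoms arbitrary); the premises hold there but the conclusion fails.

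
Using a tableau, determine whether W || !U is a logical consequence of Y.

Initial set: {Y; !(W || !U)}.
!(W || !U): α-rule — add !W, !!U.
○ open, literals {U=1, W=0, Y=1}.
0 branches closed, 1 open.
An open branch gives a countermodel: U=1, W=0, Y=1 (unmentioned atoms arbitrary); the premises hold there but the conclusion fails.

No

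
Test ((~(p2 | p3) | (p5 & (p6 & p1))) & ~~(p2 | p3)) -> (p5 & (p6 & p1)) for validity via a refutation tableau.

Assume the negation and expand:
Initial set: {F (((~(p2 | p3) | (p5 & (p6 & p1))) & ~~(p2 | p3)) -> (p5 & (p6 & p1)))}.
F (((~(p2 | p3) | (p5 & (p6 & p1))) & ~~(p2 | p3)) -> (p5 & (p6 & p1))): α-rule — add T ((~(p2 | p3) | (p5 & (p6 & p1))) & ~~(p2 | p3)), F (p5 & (p6 & p1)).
T ((~(p2 | p3) | (p5 & (p6 & p1))) & ~~(p2 | p3)): α-rule — add T (~(p2 | p3) | (p5 & (p6 & p1))), T ~~(p2 | p3).
T ~~(p2 | p3): drop double negation, giving T (p2 | p3).
F (p5 & (p6 & p1)): β-rule — branch into F p5  //  F (p6 & p1).
  branch 1 (add F p5):
    T (~(p2 | p3) | (p5 & (p6 & p1))): β-rule — branch into T ~(p2 | p3)  //  T (p5 & (p6 & p1)).
      branch 1.1 (add T ~(p2 | p3)):
        T ~(p2 | p3): α-rule — add F p2, F p3.
        T (p2 | p3): β-rule — branch into T p2  //  T p3.
          branch 1.1.1 (add T p2):
            × closes — contains both p2 and ~p2.
          branch 1.1.2 (add T p3):
            × closes — contains both p3 and ~p3.
      branch 1.2 (add T (p5 & (p6 & p1))):
        T (p5 & (p6 & p1)): α-rule — add T p5, T (p6 & p1).
        × closes — contains both p5 and ~p5.
  branch 2 (add F (p6 & p1)):
    T (~(p2 | p3) | (p5 & (p6 & p1))): β-rule — branch into T ~(p2 | p3)  //  T (p5 & (p6 & p1)).
      branch 2.1 (add T ~(p2 | p3)):
        T ~(p2 | p3): α-rule — add F p2, F p3.
        T (p2 | p3): β-rule — branch into T p2  //  T p3.
          branch 2.1.1 (add T p2):
            × closes — contains both p2 and ~p2.
          branch 2.1.2 (add T p3):
            × closes — contains both p3 and ~p3.
      branch 2.2 (add T (p5 & (p6 & p1))):
        T (p5 & (p6 & p1)): α-rule — add T p5, T (p6 & p1).
        T (p6 & p1): α-rule — add T p6, T p1.
        T (p2 | p3): β-rule — branch into T p2  //  T p3.
          branch 2.2.1 (add T p2):
            F (p6 & p1): β-rule — branch into F p6  //  F p1.
              branch 2.2.1.1 (add F p6):
                × closes — contains both p6 and ~p6.
              branch 2.2.1.2 (add F p1):
                × closes — contains both p1 and ~p1.
          branch 2.2.2 (add T p3):
            F (p6 & p1): β-rule — branch into F p6  //  F p1.
              branch 2.2.2.1 (add F p6):
                × closes — contains both p6 and ~p6.
              branch 2.2.2.2 (add F p1):
                × closes — contains both p1 and ~p1.
All 9 branches close.
Every branch closed, so the negation is unsatisfiable and the formula is valid.

Valid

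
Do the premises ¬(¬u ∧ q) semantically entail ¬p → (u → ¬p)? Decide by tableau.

Yes

Initial set: {T ¬(¬u ∧ q); F (¬p → (u → ¬p))}.
F (¬p → (u → ¬p)): α-rule — add T ¬p, F (u → ¬p).
F (u → ¬p): α-rule — add T u, F ¬p.
× closes — contains both p and ¬p.
All 1 branch closes.
Every branch closed, so the premises entail the conclusion.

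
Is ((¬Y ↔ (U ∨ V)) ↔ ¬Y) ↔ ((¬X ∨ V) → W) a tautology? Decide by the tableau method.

Not valid

Assume the negation and expand:
Initial set: {¬(((¬Y ↔ (U ∨ V)) ↔ ¬Y) ↔ ((¬X ∨ V) → W))}.
¬(((¬Y ↔ (U ∨ V)) ↔ ¬Y) ↔ ((¬X ∨ V) → W)): β-rule — branch into ((¬Y ↔ (U ∨ V)) ↔ ¬Y), ¬((¬X ∨ V) → W)  //  ¬((¬Y ↔ (U ∨ V)) ↔ ¬Y), ((¬X ∨ V) → W).
  branch 1 (add ((¬Y ↔ (U ∨ V)) ↔ ¬Y), ¬((¬X ∨ V) → W)):
    ¬((¬X ∨ V) → W): α-rule — add (¬X ∨ V), ¬W.
    ((¬Y ↔ (U ∨ V)) ↔ ¬Y): β-rule — branch into (¬Y ↔ (U ∨ V)), ¬Y  //  ¬(¬Y ↔ (U ∨ V)), ¬¬Y.
      branch 1.1 (add (¬Y ↔ (U ∨ V)), ¬Y):
        (¬X ∨ V): β-rule — branch into ¬X  //  V.
          branch 1.1.1 (add ¬X):
            (¬Y ↔ (U ∨ V)): β-rule — branch into ¬Y, (U ∨ V)  //  ¬¬Y, ¬(U ∨ V).
              branch 1.1.1.1 (add ¬Y, (U ∨ V)):
                (U ∨ V): β-rule — branch into U  //  V.
                  branch 1.1.1.1.1 (add U):
                    ○ open, literals {U=1, W=0, X=0, Y=0}.
                  branch 1.1.1.1.2 (add V):
                    ○ open, literals {V=1, W=0, X=0, Y=0}.
              branch 1.1.1.2 (add ¬¬Y, ¬(U ∨ V)):
                × closes — contains both Y and ¬Y.
          branch 1.1.2 (add V):
            (¬Y ↔ (U ∨ V)): β-rule — branch into ¬Y, (U ∨ V)  //  ¬¬Y, ¬(U ∨ V).
              branch 1.1.2.1 (add ¬Y, (U ∨ V)):
                (U ∨ V): β-rule — branch into U  //  V.
                  branch 1.1.2.1.1 (add U):
                    ○ open, literals {U=1, V=1, W=0, Y=0}.
                  branch 1.1.2.1.2 (add V):
                    ○ open, literals {V=1, W=0, Y=0}.
              branch 1.1.2.2 (add ¬¬Y, ¬(U ∨ V)):
                × closes — contains both Y and ¬Y.
      branch 1.2 (add ¬(¬Y ↔ (U ∨ V)), ¬¬Y):
        (¬X ∨ V): β-rule — branch into ¬X  //  V.
          branch 1.2.1 (add ¬X):
            ¬(¬Y ↔ (U ∨ V)): β-rule — branch into ¬Y, ¬(U ∨ V)  //  ¬¬Y, (U ∨ V).
              branch 1.2.1.1 (add ¬Y, ¬(U ∨ V)):
                × closes — contains both Y and ¬Y.
              branch 1.2.1.2 (add ¬¬Y, (U ∨ V)):
                (U ∨ V): β-rule — branch into U  //  V.
                  branch 1.2.1.2.1 (add U):
                    ○ open, literals {U=1, W=0, X=0, Y=1}.
                  branch 1.2.1.2.2 (add V):
                    ○ open, literals {V=1, W=0, X=0, Y=1}.
          branch 1.2.2 (add V):
            ¬(¬Y ↔ (U ∨ V)): β-rule — branch into ¬Y, ¬(U ∨ V)  //  ¬¬Y, (U ∨ V).
              branch 1.2.2.1 (add ¬Y, ¬(U ∨ V)):
                × closes — contains both Y and ¬Y.
              branch 1.2.2.2 (add ¬¬Y, (U ∨ V)):
                (U ∨ V): β-rule — branch into U  //  V.
                  branch 1.2.2.2.1 (add U):
                    ○ open, literals {U=1, V=1, W=0, Y=1}.
                  branch 1.2.2.2.2 (add V):
                    ○ open, literals {V=1, W=0, Y=1}.
  branch 2 (add ¬((¬Y ↔ (U ∨ V)) ↔ ¬Y), ((¬X ∨ V) → W)):
    ¬((¬Y ↔ (U ∨ V)) ↔ ¬Y): β-rule — branch into (¬Y ↔ (U ∨ V)), ¬¬Y  //  ¬(¬Y ↔ (U ∨ V)), ¬Y.
      branch 2.1 (add (¬Y ↔ (U ∨ V)), ¬¬Y):
        ((¬X ∨ V) → W): β-rule — branch into ¬(¬X ∨ V)  //  W.
          branch 2.1.1 (add ¬(¬X ∨ V)):
            ¬(¬X ∨ V): α-rule — add ¬¬X, ¬V.
            (¬Y ↔ (U ∨ V)): β-rule — branch into ¬Y, (U ∨ V)  //  ¬¬Y, ¬(U ∨ V).
              branch 2.1.1.1 (add ¬Y, (U ∨ V)):
                × closes — contains both Y and ¬Y.
              branch 2.1.1.2 (add ¬¬Y, ¬(U ∨ V)):
                ¬(U ∨ V): α-rule — add ¬U, ¬V.
                ○ open, literals {U=0, V=0, X=1, Y=1}.
          branch 2.1.2 (add W):
            (¬Y ↔ (U ∨ V)): β-rule — branch into ¬Y, (U ∨ V)  //  ¬¬Y, ¬(U ∨ V).
              branch 2.1.2.1 (add ¬Y, (U ∨ V)):
                × closes — contains both Y and ¬Y.
              branch 2.1.2.2 (add ¬¬Y, ¬(U ∨ V)):
                ¬(U ∨ V): α-rule — add ¬U, ¬V.
                ○ open, literals {U=0, V=0, W=1, Y=1}.
      branch 2.2 (add ¬(¬Y ↔ (U ∨ V)), ¬Y):
        ((¬X ∨ V) → W): β-rule — branch into ¬(¬X ∨ V)  //  W.
          branch 2.2.1 (add ¬(¬X ∨ V)):
            ¬(¬X ∨ V): α-rule — add ¬¬X, ¬V.
            ¬(¬Y ↔ (U ∨ V)): β-rule — branch into ¬Y, ¬(U ∨ V)  //  ¬¬Y, (U ∨ V).
              branch 2.2.1.1 (add ¬Y, ¬(U ∨ V)):
                ¬(U ∨ V): α-rule — add ¬U, ¬V.
                ○ open, literals {U=0, V=0, X=1, Y=0}.
              branch 2.2.1.2 (add ¬¬Y, (U ∨ V)):
                × closes — contains both Y and ¬Y.
          branch 2.2.2 (add W):
            ¬(¬Y ↔ (U ∨ V)): β-rule — branch into ¬Y, ¬(U ∨ V)  //  ¬¬Y, (U ∨ V).
              branch 2.2.2.1 (add ¬Y, ¬(U ∨ V)):
                ¬(U ∨ V): α-rule — add ¬U, ¬V.
                ○ open, literals {U=0, V=0, W=1, Y=0}.
              branch 2.2.2.2 (add ¬¬Y, (U ∨ V)):
                × closes — contains both Y and ¬Y.
8 branches closed, 12 open.
An open branch gives a countermodel: U=1, W=0, X=0, Y=0 (unmentioned atoms arbitrary); under it the original formula is false.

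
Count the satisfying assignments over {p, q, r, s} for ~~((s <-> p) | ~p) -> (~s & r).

Initial set: {T (~~((s <-> p) | ~p) -> (~s & r))}.
T (~~((s <-> p) | ~p) -> (~s & r)): β-rule — branch into F ~~((s <-> p) | ~p)  //  T (~s & r).
  branch 1 (add F ~~((s <-> p) | ~p)):
    F ~~((s <-> p) | ~p): drop double negation, giving F ((s <-> p) | ~p).
    F ((s <-> p) | ~p): α-rule — add F (s <-> p), F ~p.
    F (s <-> p): β-rule — branch into T s, F p  //  F s, T p.
      branch 1.1 (add T s, F p):
        × closes — contains both p and ~p.
      branch 1.2 (add F s, T p):
        ○ open, literals {p=true, s=false}.
  branch 2 (add T (~s & r)):
    T (~s & r): α-rule — add T ~s, T r.
    ○ open, literals {r=true, s=false}.
1 branch closed, 2 open.
Each open branch fixes some atoms; the unmentioned ones are free. Counting distinct full assignments: branch {p=true, s=false} (q, r) contributes 4 new; branch {r=true, s=false} (p, q) contributes 2 new. Total: 6.

6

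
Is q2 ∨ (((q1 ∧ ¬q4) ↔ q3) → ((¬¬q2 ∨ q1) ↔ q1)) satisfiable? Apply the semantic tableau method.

Satisfiable

Initial set: {(q2 ∨ (((q1 ∧ ¬q4) ↔ q3) → ((¬¬q2 ∨ q1) ↔ q1)))}.
(q2 ∨ (((q1 ∧ ¬q4) ↔ q3) → ((¬¬q2 ∨ q1) ↔ q1))): β-rule — branch into q2  //  (((q1 ∧ ¬q4) ↔ q3) → ((¬¬q2 ∨ q1) ↔ q1)).
  branch 1 (add q2):
    ○ open, literals {q2=T}.
  branch 2 (add (((q1 ∧ ¬q4) ↔ q3) → ((¬¬q2 ∨ q1) ↔ q1))):
    (((q1 ∧ ¬q4) ↔ q3) → ((¬¬q2 ∨ q1) ↔ q1)): β-rule — branch into ¬((q1 ∧ ¬q4) ↔ q3)  //  ((¬¬q2 ∨ q1) ↔ q1).
      branch 2.1 (add ¬((q1 ∧ ¬q4) ↔ q3)):
        ¬((q1 ∧ ¬q4) ↔ q3): β-rule — branch into (q1 ∧ ¬q4), ¬q3  //  ¬(q1 ∧ ¬q4), q3.
          branch 2.1.1 (add (q1 ∧ ¬q4), ¬q3):
            (q1 ∧ ¬q4): α-rule — add q1, ¬q4.
            ○ open, literals {q1=T, q3=F, q4=F}.
          branch 2.1.2 (add ¬(q1 ∧ ¬q4), q3):
            ¬(q1 ∧ ¬q4): β-rule — branch into ¬q1  //  ¬¬q4.
              branch 2.1.2.1 (add ¬q1):
                ○ open, literals {q1=F, q3=T}.
              branch 2.1.2.2 (add ¬¬q4):
                ○ open, literals {q3=T, q4=T}.
      branch 2.2 (add ((¬¬q2 ∨ q1) ↔ q1)):
        ((¬¬q2 ∨ q1) ↔ q1): β-rule — branch into (¬¬q2 ∨ q1), q1  //  ¬(¬¬q2 ∨ q1), ¬q1.
          branch 2.2.1 (add (¬¬q2 ∨ q1), q1):
            (¬¬q2 ∨ q1): β-rule — branch into ¬¬q2  //  q1.
              branch 2.2.1.1 (add ¬¬q2):
                ¬¬q2: drop double negation, giving q2.
                ○ open, literals {q1=T, q2=T}.
              branch 2.2.1.2 (add q1):
                ○ open, literals {q1=T}.
          branch 2.2.2 (add ¬(¬¬q2 ∨ q1), ¬q1):
            ¬(¬¬q2 ∨ q1): α-rule — add ¬¬¬q2, ¬q1.
            ¬¬¬q2: drop double negation, giving ¬q2.
            ○ open, literals {q1=F, q2=F}.
0 branches closed, 7 open.
An open branch gives a satisfying assignment: q2=T.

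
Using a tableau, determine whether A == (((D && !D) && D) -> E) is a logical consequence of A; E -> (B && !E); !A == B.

Yes

Initial set: {T A; T (E -> (B && !E)); T (!A == B); F (A == (((D && !D) && D) -> E))}.
T (E -> (B && !E)): β-rule — branch into F E  //  T (B && !E).
  branch 1 (add F E):
    T (!A == B): β-rule — branch into T !A, T B  //  F !A, F B.
      branch 1.1 (add T !A, T B):
        × closes — contains both A and !A.
      branch 1.2 (add F !A, F B):
        F (A == (((D && !D) && D) -> E)): β-rule — branch into T A, F (((D && !D) && D) -> E)  //  F A, T (((D && !D) && D) -> E).
          branch 1.2.1 (add T A, F (((D && !D) && D) -> E)):
            F (((D && !D) && D) -> E): α-rule — add T ((D && !D) && D), F E.
            T ((D && !D) && D): α-rule — add T (D && !D), T D.
            T (D && !D): α-rule — add T D, T !D.
            × closes — contains both D and !D.
          branch 1.2.2 (add F A, T (((D && !D) && D) -> E)):
            × closes — contains both A and !A.
  branch 2 (add T (B && !E)):
    T (B && !E): α-rule — add T B, T !E.
    T (!A == B): β-rule — branch into T !A, T B  //  F !A, F B.
      branch 2.1 (add T !A, T B):
        × closes — contains both A and !A.
      branch 2.2 (add F !A, F B):
        × closes — contains both B and !B.
All 5 branches close.
Every branch closed, so the premises entail the conclusion.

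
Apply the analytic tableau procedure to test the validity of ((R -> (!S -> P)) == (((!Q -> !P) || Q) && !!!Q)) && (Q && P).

Not valid

Assume the negation and expand:
Initial set: {F (((R -> (!S -> P)) == (((!Q -> !P) || Q) && !!!Q)) && (Q && P))}.
F (((R -> (!S -> P)) == (((!Q -> !P) || Q) && !!!Q)) && (Q && P)): β-rule — branch into F ((R -> (!S -> P)) == (((!Q -> !P) || Q) && !!!Q))  //  F (Q && P).
  branch 1 (add F ((R -> (!S -> P)) == (((!Q -> !P) || Q) && !!!Q))):
    F ((R -> (!S -> P)) == (((!Q -> !P) || Q) && !!!Q)): β-rule — branch into T (R -> (!S -> P)), F (((!Q -> !P) || Q) && !!!Q)  //  F (R -> (!S -> P)), T (((!Q -> !P) || Q) && !!!Q).
      branch 1.1 (add T (R -> (!S -> P)), F (((!Q -> !P) || Q) && !!!Q)):
        T (R -> (!S -> P)): β-rule — branch into F R  //  T (!S -> P).
          branch 1.1.1 (add F R):
            F (((!Q -> !P) || Q) && !!!Q): β-rule — branch into F ((!Q -> !P) || Q)  //  F !!!Q.
              branch 1.1.1.1 (add F ((!Q -> !P) || Q)):
                F ((!Q -> !P) || Q): α-rule — add F (!Q -> !P), F Q.
                F (!Q -> !P): α-rule — add T !Q, F !P.
                ○ open, literals {P=1, Q=0, R=0}.
              branch 1.1.1.2 (add F !!!Q):
                F !!!Q: drop double negation, giving F !Q.
                ○ open, literals {Q=1, R=0}.
          branch 1.1.2 (add T (!S -> P)):
            F (((!Q -> !P) || Q) && !!!Q): β-rule — branch into F ((!Q -> !P) || Q)  //  F !!!Q.
              branch 1.1.2.1 (add F ((!Q -> !P) || Q)):
                F ((!Q -> !P) || Q): α-rule — add F (!Q -> !P), F Q.
                F (!Q -> !P): α-rule — add T !Q, F !P.
                T (!S -> P): β-rule — branch into F !S  //  T P.
                  branch 1.1.2.1.1 (add F !S):
                    ○ open, literals {P=1, Q=0, S=1}.
                  branch 1.1.2.1.2 (add T P):
                    ○ open, literals {P=1, Q=0}.
              branch 1.1.2.2 (add F !!!Q):
                F !!!Q: drop double negation, giving F !Q.
                T (!S -> P): β-rule — branch into F !S  //  T P.
                  branch 1.1.2.2.1 (add F !S):
                    ○ open, literals {Q=1, S=1}.
                  branch 1.1.2.2.2 (add T P):
                    ○ open, literals {P=1, Q=1}.
      branch 1.2 (add F (R -> (!S -> P)), T (((!Q -> !P) || Q) && !!!Q)):
        F (R -> (!S -> P)): α-rule — add T R, F (!S -> P).
        T (((!Q -> !P) || Q) && !!!Q): α-rule — add T ((!Q -> !P) || Q), T !!!Q.
        F (!S -> P): α-rule — add T !S, F P.
        T !!!Q: drop double negation, giving T !Q.
        T ((!Q -> !P) || Q): β-rule — branch into T (!Q -> !P)  //  T Q.
          branch 1.2.1 (add T (!Q -> !P)):
            T (!Q -> !P): β-rule — branch into F !Q  //  T !P.
              branch 1.2.1.1 (add F !Q):
                × closes — contains both Q and !Q.
              branch 1.2.1.2 (add T !P):
                ○ open, literals {P=0, Q=0, R=1, S=0}.
          branch 1.2.2 (add T Q):
            × closes — contains both Q and !Q.
  branch 2 (add F (Q && P)):
    F (Q && P): β-rule — branch into F Q  //  F P.
      branch 2.1 (add F Q):
        ○ open, literals {Q=0}.
      branch 2.2 (add F P):
        ○ open, literals {P=0}.
2 branches closed, 9 open.
An open branch gives a countermodel: P=1, Q=0, R=0 (unmentioned atoms arbitrary); under it the original formula is false.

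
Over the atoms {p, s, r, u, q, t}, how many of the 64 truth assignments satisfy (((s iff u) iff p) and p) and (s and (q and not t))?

2

Initial set: {((((s iff u) iff p) and p) and (s and (q and not t)))}.
((((s iff u) iff p) and p) and (s and (q and not t))): α-rule — add (((s iff u) iff p) and p), (s and (q and not t)).
(((s iff u) iff p) and p): α-rule — add ((s iff u) iff p), p.
(s and (q and not t)): α-rule — add s, (q and not t).
(q and not t): α-rule — add q, not t.
((s iff u) iff p): β-rule — branch into (s iff u), p  //  not (s iff u), not p.
  branch 1 (add (s iff u), p):
    (s iff u): β-rule — branch into s, u  //  not s, not u.
      branch 1.1 (add s, u):
        ○ open, literals {p=true, q=true, s=true, t=false, u=true}.
      branch 1.2 (add not s, not u):
        × closes — contains both s and not s.
  branch 2 (add not (s iff u), not p):
    × closes — contains both p and not p.
2 branches closed, 1 open.
Each open branch fixes some atoms; the unmentioned ones are free. Counting distinct full assignments: branch {p=true, q=true, s=true, t=false, u=true} (r) contributes 2 new. Total: 2.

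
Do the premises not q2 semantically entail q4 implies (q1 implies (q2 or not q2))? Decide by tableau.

Initial set: {not q2; not (q4 implies (q1 implies (q2 or not q2)))}.
not (q4 implies (q1 implies (q2 or not q2))): α-rule — add q4, not (q1 implies (q2 or not q2)).
not (q1 implies (q2 or not q2)): α-rule — add q1, not (q2 or not q2).
not (q2 or not q2): α-rule — add not q2, not not q2.
× closes — contains both q2 and not q2.
All 1 branch closes.
Every branch closed, so the premises entail the conclusion.

Yes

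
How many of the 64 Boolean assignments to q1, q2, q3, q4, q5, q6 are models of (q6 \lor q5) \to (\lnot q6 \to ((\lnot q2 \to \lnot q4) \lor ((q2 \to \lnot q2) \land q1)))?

62

Initial set: {((q6 \lor q5) \to (\lnot q6 \to ((\lnot q2 \to \lnot q4) \lor ((q2 \to \lnot q2) \land q1))))}.
((q6 \lor q5) \to (\lnot q6 \to ((\lnot q2 \to \lnot q4) \lor ((q2 \to \lnot q2) \land q1)))): β-rule — branch into \lnot (q6 \lor q5)  //  (\lnot q6 \to ((\lnot q2 \to \lnot q4) \lor ((q2 \to \lnot q2) \land q1))).
  branch 1 (add \lnot (q6 \lor q5)):
    \lnot (q6 \lor q5): α-rule — add \lnot q6, \lnot q5.
    ○ open, literals {q5=false, q6=false}.
  branch 2 (add (\lnot q6 \to ((\lnot q2 \to \lnot q4) \lor ((q2 \to \lnot q2) \land q1)))):
    (\lnot q6 \to ((\lnot q2 \to \lnot q4) \lor ((q2 \to \lnot q2) \land q1))): β-rule — branch into \lnot \lnot q6  //  ((\lnot q2 \to \lnot q4) \lor ((q2 \to \lnot q2) \land q1)).
      branch 2.1 (add \lnot \lnot q6):
        ○ open, literals {q6=true}.
      branch 2.2 (add ((\lnot q2 \to \lnot q4) \lor ((q2 \to \lnot q2) \land q1))):
        ((\lnot q2 \to \lnot q4) \lor ((q2 \to \lnot q2) \land q1)): β-rule — branch into (\lnot q2 \to \lnot q4)  //  ((q2 \to \lnot q2) \land q1).
          branch 2.2.1 (add (\lnot q2 \to \lnot q4)):
            (\lnot q2 \to \lnot q4): β-rule — branch into \lnot \lnot q2  //  \lnot q4.
              branch 2.2.1.1 (add \lnot \lnot q2):
                ○ open, literals {q2=true}.
              branch 2.2.1.2 (add \lnot q4):
                ○ open, literals {q4=false}.
          branch 2.2.2 (add ((q2 \to \lnot q2) \land q1)):
            ((q2 \to \lnot q2) \land q1): α-rule — add (q2 \to \lnot q2), q1.
            (q2 \to \lnot q2): β-rule — branch into \lnot q2  //  \lnot q2.
              branch 2.2.2.1 (add \lnot q2):
                ○ open, literals {q1=true, q2=false}.
              branch 2.2.2.2 (add \lnot q2):
                ○ open, literals {q1=true, q2=false}.
0 branches closed, 6 open.
Each open branch fixes some atoms; the unmentioned ones are free. Counting distinct full assignments: branch {q5=false, q6=false} (q1, q2, q3, q4) contributes 16 new; branch {q6=true} (q1, q2, q3, q4, q5) contributes 32 new; branch {q2=true} (q1, q3, q4, q5, q6) contributes 8 new; branch {q4=false} (q1, q2, q3, q5, q6) contributes 4 new; branch {q1=true, q2=false} (q3, q4, q5, q6) contributes 2 new; branch {q1=true, q2=false} (q3, q4, q5, q6) contributes 0 new. Total: 62.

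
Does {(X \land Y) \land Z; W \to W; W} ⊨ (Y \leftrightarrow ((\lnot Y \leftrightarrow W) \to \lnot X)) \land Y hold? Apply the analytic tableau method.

Initial set: {((X \land Y) \land Z); (W \to W); W; \lnot ((Y \leftrightarrow ((\lnot Y \leftrightarrow W) \to \lnot X)) \land Y)}.
((X \land Y) \land Z): α-rule — add (X \land Y), Z.
(X \land Y): α-rule — add X, Y.
(W \to W): β-rule — branch into \lnot W  //  W.
  branch 1 (add \lnot W):
    × closes — contains both W and \lnot W.
  branch 2 (add W):
    \lnot ((Y \leftrightarrow ((\lnot Y \leftrightarrow W) \to \lnot X)) \land Y): β-rule — branch into \lnot (Y \leftrightarrow ((\lnot Y \leftrightarrow W) \to \lnot X))  //  \lnot Y.
      branch 2.1 (add \lnot (Y \leftrightarrow ((\lnot Y \leftrightarrow W) \to \lnot X))):
        \lnot (Y \leftrightarrow ((\lnot Y \leftrightarrow W) \to \lnot X)): β-rule — branch into Y, \lnot ((\lnot Y \leftrightarrow W) \to \lnot X)  //  \lnot Y, ((\lnot Y \leftrightarrow W) \to \lnot X).
          branch 2.1.1 (add Y, \lnot ((\lnot Y \leftrightarrow W) \to \lnot X)):
            \lnot ((\lnot Y \leftrightarrow W) \to \lnot X): α-rule — add (\lnot Y \leftrightarrow W), \lnot \lnot X.
            (\lnot Y \leftrightarrow W): β-rule — branch into \lnot Y, W  //  \lnot \lnot Y, \lnot W.
              branch 2.1.1.1 (add \lnot Y, W):
                × closes — contains both Y and \lnot Y.
              branch 2.1.1.2 (add \lnot \lnot Y, \lnot W):
                × closes — contains both W and \lnot W.
          branch 2.1.2 (add \lnot Y, ((\lnot Y \leftrightarrow W) \to \lnot X)):
            × closes — contains both Y and \lnot Y.
      branch 2.2 (add \lnot Y):
        × closes — contains both Y and \lnot Y.
All 5 branches close.
Every branch closed, so the premises entail the conclusion.

Yes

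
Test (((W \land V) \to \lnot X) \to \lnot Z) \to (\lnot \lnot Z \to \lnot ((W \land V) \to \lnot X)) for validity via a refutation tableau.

Assume the negation and expand:
Initial set: {\lnot ((((W \land V) \to \lnot X) \to \lnot Z) \to (\lnot \lnot Z \to \lnot ((W \land V) \to \lnot X)))}.
\lnot ((((W \land V) \to \lnot X) \to \lnot Z) \to (\lnot \lnot Z \to \lnot ((W \land V) \to \lnot X))): α-rule — add (((W \land V) \to \lnot X) \to \lnot Z), \lnot (\lnot \lnot Z \to \lnot ((W \land V) \to \lnot X)).
\lnot (\lnot \lnot Z \to \lnot ((W \land V) \to \lnot X)): α-rule — add \lnot \lnot Z, \lnot \lnot ((W \land V) \to \lnot X).
\lnot \lnot Z: drop double negation, giving Z.
(((W \land V) \to \lnot X) \to \lnot Z): β-rule — branch into \lnot ((W \land V) \to \lnot X)  //  \lnot Z.
  branch 1 (add \lnot ((W \land V) \to \lnot X)):
    \lnot ((W \land V) \to \lnot X): α-rule — add (W \land V), \lnot \lnot X.
    (W \land V): α-rule — add W, V.
    \lnot \lnot ((W \land V) \to \lnot X): β-rule — branch into \lnot (W \land V)  //  \lnot X.
      branch 1.1 (add \lnot (W \land V)):
        \lnot (W \land V): β-rule — branch into \lnot W  //  \lnot V.
          branch 1.1.1 (add \lnot W):
            × closes — contains both W and \lnot W.
          branch 1.1.2 (add \lnot V):
            × closes — contains both V and \lnot V.
      branch 1.2 (add \lnot X):
        × closes — contains both X and \lnot X.
  branch 2 (add \lnot Z):
    × closes — contains both Z and \lnot Z.
All 4 branches close.
Every branch closed, so the negation is unsatisfiable and the formula is valid.

Valid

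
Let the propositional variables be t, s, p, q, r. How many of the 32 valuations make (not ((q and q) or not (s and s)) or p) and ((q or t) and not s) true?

Initial set: {((not ((q and q) or not (s and s)) or p) and ((q or t) and not s))}.
((not ((q and q) or not (s and s)) or p) and ((q or t) and not s)): α-rule — add (not ((q and q) or not (s and s)) or p), ((q or t) and not s).
((q or t) and not s): α-rule — add (q or t), not s.
(not ((q and q) or not (s and s)) or p): β-rule — branch into not ((q and q) or not (s and s))  //  p.
  branch 1 (add not ((q and q) or not (s and s))):
    not ((q and q) or not (s and s)): α-rule — add not (q and q), not not (s and s).
    not not (s and s): α-rule — add s, s.
    × closes — contains both s and not s.
  branch 2 (add p):
    (q or t): β-rule — branch into q  //  t.
      branch 2.1 (add q):
        ○ open, literals {p=1, q=1, s=0}.
      branch 2.2 (add t):
        ○ open, literals {p=1, s=0, t=1}.
1 branch closed, 2 open.
Each open branch fixes some atoms; the unmentioned ones are free. Counting distinct full assignments: branch {p=1, q=1, s=0} (t, r) contributes 4 new; branch {p=1, s=0, t=1} (q, r) contributes 2 new. Total: 6.

6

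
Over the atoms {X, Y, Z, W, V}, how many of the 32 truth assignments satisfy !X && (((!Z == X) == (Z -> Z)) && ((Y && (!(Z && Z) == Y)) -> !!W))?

Initial set: {(!X && (((!Z == X) == (Z -> Z)) && ((Y && (!(Z && Z) == Y)) -> !!W)))}.
(!X && (((!Z == X) == (Z -> Z)) && ((Y && (!(Z && Z) == Y)) -> !!W))): α-rule — add !X, (((!Z == X) == (Z -> Z)) && ((Y && (!(Z && Z) == Y)) -> !!W)).
(((!Z == X) == (Z -> Z)) && ((Y && (!(Z && Z) == Y)) -> !!W)): α-rule — add ((!Z == X) == (Z -> Z)), ((Y && (!(Z && Z) == Y)) -> !!W).
((!Z == X) == (Z -> Z)): β-rule — branch into (!Z == X), (Z -> Z)  //  !(!Z == X), !(Z -> Z).
  branch 1 (add (!Z == X), (Z -> Z)):
    ((Y && (!(Z && Z) == Y)) -> !!W): β-rule — branch into !(Y && (!(Z && Z) == Y))  //  !!W.
      branch 1.1 (add !(Y && (!(Z && Z) == Y))):
        (!Z == X): β-rule — branch into !Z, X  //  !!Z, !X.
          branch 1.1.1 (add !Z, X):
            × closes — contains both X and !X.
          branch 1.1.2 (add !!Z, !X):
            (Z -> Z): β-rule — branch into !Z  //  Z.
              branch 1.1.2.1 (add !Z):
                × closes — contains both Z and !Z.
              branch 1.1.2.2 (add Z):
                !(Y && (!(Z && Z) == Y)): β-rule — branch into !Y  //  !(!(Z && Z) == Y).
                  branch 1.1.2.2.1 (add !Y):
                    ○ open, literals {X=F, Y=F, Z=T}.
                  branch 1.1.2.2.2 (add !(!(Z && Z) == Y)):
                    !(!(Z && Z) == Y): β-rule — branch into !(Z && Z), !Y  //  !!(Z && Z), Y.
                      branch 1.1.2.2.2.1 (add !(Z && Z), !Y):
                        !(Z && Z): β-rule — branch into !Z  //  !Z.
                          branch 1.1.2.2.2.1.1 (add !Z):
                            × closes — contains both Z and !Z.
                          branch 1.1.2.2.2.1.2 (add !Z):
                            × closes — contains both Z and !Z.
                      branch 1.1.2.2.2.2 (add !!(Z && Z), Y):
                        !!(Z && Z): α-rule — add Z, Z.
                        ○ open, literals {X=F, Y=T, Z=T}.
      branch 1.2 (add !!W):
        !!W: drop double negation, giving W.
        (!Z == X): β-rule — branch into !Z, X  //  !!Z, !X.
          branch 1.2.1 (add !Z, X):
            × closes — contains both X and !X.
          branch 1.2.2 (add !!Z, !X):
            (Z -> Z): β-rule — branch into !Z  //  Z.
              branch 1.2.2.1 (add !Z):
                × closes — contains both Z and !Z.
              branch 1.2.2.2 (add Z):
                ○ open, literals {W=T, X=F, Z=T}.
  branch 2 (add !(!Z == X), !(Z -> Z)):
    !(Z -> Z): α-rule — add Z, !Z.
    × closes — contains both Z and !Z.
7 branches closed, 3 open.
Each open branch fixes some atoms; the unmentioned ones are free. Counting distinct full assignments: branch {X=F, Y=F, Z=T} (W, V) contributes 4 new; branch {X=F, Y=T, Z=T} (W, V) contributes 4 new; branch {W=T, X=F, Z=T} (Y, V) contributes 0 new. Total: 8.

8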